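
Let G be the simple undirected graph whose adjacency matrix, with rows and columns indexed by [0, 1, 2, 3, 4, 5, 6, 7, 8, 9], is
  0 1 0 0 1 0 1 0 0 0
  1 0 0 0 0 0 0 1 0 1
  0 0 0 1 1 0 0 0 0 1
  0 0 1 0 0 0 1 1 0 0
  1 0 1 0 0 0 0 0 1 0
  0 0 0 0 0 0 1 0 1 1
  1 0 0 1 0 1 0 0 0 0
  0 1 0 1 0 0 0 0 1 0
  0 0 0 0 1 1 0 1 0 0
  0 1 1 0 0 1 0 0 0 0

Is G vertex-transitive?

G is 3-regular on 10 vertices with no triangles and no 4-cycles (girth 5): this is the Petersen graph. Viewing the Petersen graph as the Kneser graph K(5,2) — vertices are 2-subsets of {1,…,5}, edges join disjoint pairs — its automorphisms are exactly the permutations of the 5-element set, so Aut ≅ S_5 of order 120. Under this action every vertex can be carried to every other, so G is vertex-transitive.

Yes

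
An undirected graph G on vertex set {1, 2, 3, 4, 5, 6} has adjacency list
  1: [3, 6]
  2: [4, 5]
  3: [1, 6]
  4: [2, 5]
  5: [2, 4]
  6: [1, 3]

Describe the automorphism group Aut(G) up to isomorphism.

D_3 ≀ Z_2

G has two connected components, {2, 4, 5} and {1, 3, 6}; each is 2-regular, so G = C_3 ⊔ C_3. With two isomorphic components, Aut(G) = Aut(C_3) ≀ S_2 = (D_3 × D_3) ⋊ Z_2: permute each cycle by D_3, then optionally swap the two cycles. Order 2·(2·3)² = 72.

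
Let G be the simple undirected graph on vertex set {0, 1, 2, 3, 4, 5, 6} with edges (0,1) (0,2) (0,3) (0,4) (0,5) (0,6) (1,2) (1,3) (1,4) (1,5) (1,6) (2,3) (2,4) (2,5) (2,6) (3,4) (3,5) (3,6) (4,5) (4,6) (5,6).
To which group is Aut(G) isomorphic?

S_7

Every vertex has degree 6, so G is the complete graph K_7. Every bijection on the vertex set is an automorphism of K_7; hence Aut(K_7) ≅ S_7, order 5040.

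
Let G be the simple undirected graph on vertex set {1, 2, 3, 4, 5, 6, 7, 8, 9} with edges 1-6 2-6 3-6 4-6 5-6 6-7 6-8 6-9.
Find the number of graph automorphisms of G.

Vertex 6 has degree 8 and every other vertex has degree 1, so G is the star K_{1,8} with centre 6. Any automorphism fixes the centre and permutes the 8 leaves freely, so Aut(G) ≅ S_8 of order 8! = 40320.

40320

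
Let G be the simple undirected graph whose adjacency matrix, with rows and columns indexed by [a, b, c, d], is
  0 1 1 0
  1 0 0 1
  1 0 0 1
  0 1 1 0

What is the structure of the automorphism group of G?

the dihedral group of order 8

G is 2-regular and bipartite on 2^2 = 4 vertices with girth 4; it is the hypercube graph Q_2. Aut(Q_2) consists of the signed permutations of the 2 coordinate axes: 2! permutations times 2^2 sign flips, so |Aut| = 2^2·2! = 8.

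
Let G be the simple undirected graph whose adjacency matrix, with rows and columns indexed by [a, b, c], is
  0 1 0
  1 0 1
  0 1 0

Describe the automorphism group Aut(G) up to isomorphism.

The degree sequence is [1, 2, 1]; the two degree-1 vertices a and c are the ends of a path, so G = P_3. The only nontrivial automorphism of a path is the end-to-end reflection, so Aut(G) ≅ Z_2.

Z_2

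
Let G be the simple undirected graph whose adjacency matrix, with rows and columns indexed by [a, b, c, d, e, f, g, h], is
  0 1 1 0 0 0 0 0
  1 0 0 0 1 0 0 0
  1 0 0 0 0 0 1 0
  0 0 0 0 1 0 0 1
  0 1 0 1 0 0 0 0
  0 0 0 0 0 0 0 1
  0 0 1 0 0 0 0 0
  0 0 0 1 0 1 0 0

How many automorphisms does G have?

2

The degree sequence is [2, 2, 2, 2, 2, 1, 1, 2]; the two degree-1 vertices f and g are the ends of a path, so G = P_8. A path has exactly one nontrivial symmetry — reversal — giving Aut(G) of order 2.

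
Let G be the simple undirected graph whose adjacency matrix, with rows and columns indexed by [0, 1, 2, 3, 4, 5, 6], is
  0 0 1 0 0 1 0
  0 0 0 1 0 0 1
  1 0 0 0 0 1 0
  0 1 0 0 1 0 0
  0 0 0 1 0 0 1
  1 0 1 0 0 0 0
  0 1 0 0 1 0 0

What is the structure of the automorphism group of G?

G has two connected components, {1, 3, 4, 6} and {0, 2, 5}; each is 2-regular, so G = C_4 ⊔ C_3. No automorphism exchanges components of different sizes, hence Aut(G) is the direct product D_3 × D_4, order 48.

D_3 × D_4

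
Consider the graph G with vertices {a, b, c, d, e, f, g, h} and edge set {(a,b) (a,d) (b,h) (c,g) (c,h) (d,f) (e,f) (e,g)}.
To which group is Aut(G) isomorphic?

Every vertex has degree 2 and the graph is connected, so G is the 8-cycle C_8. C_8 has 8 rotations and 8 reflections, so Aut(C_8) ≅ D_8 of order 16.

D_8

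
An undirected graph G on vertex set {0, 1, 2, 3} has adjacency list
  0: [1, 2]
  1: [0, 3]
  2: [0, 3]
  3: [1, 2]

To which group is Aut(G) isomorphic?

the hyperoctahedral group B_2

G is 2-regular and bipartite on 2^2 = 4 vertices with girth 4; it is the hypercube graph Q_2. Aut(Q_2) consists of the signed permutations of the 2 coordinate axes: 2! permutations times 2^2 sign flips, so |Aut| = 2^2·2! = 8.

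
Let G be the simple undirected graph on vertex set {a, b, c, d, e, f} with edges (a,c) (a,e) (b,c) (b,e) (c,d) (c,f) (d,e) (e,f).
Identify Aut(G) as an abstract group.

The vertices split by degree into {c, e} (degree 4) and {a, b, d, f} (degree 2); every edge runs between the two parts, so G is the complete bipartite graph K_{2,4}. The parts have unequal sizes, so no automorphism swaps them; each part is permuted independently, giving S_4 × S_2 of order 4!·2! = 48.

S_4 × S_2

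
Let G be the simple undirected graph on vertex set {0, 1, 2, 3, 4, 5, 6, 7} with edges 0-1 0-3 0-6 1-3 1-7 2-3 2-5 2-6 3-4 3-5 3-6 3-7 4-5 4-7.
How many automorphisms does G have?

14

Vertex 3 is the unique vertex of degree 7; the remaining 7 vertices each have degree 3 and induce a cycle, so G is the wheel on 8 vertices with hub 3. Every automorphism fixes the hub and acts on the rim 7-cycle, so Aut(G) ≅ Aut(C_7) = D_7 of order 14.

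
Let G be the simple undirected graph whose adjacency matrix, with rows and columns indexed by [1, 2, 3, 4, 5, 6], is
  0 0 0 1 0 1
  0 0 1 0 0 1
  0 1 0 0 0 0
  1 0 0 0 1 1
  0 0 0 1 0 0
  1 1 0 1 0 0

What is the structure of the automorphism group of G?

the trivial group

Degrees alone do not determine every vertex (e.g. 1 and 2 both have degree 2), but their neighbour-degree multisets differ: N(1) has degrees [3, 3] while N(2) has degrees [1, 3]. Repeating this refinement separates all vertices, so the only automorphism is the identity.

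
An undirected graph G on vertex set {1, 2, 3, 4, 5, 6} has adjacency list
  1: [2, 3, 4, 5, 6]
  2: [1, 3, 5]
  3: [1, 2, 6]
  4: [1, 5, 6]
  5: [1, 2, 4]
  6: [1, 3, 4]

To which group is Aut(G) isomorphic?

D_5

Vertex 1 is the unique vertex of degree 5; the remaining 5 vertices each have degree 3 and induce a cycle, so G is the wheel on 6 vertices with hub 1. With the hub fixed, the remaining symmetry is that of the rim cycle C_5, giving the dihedral group D_5.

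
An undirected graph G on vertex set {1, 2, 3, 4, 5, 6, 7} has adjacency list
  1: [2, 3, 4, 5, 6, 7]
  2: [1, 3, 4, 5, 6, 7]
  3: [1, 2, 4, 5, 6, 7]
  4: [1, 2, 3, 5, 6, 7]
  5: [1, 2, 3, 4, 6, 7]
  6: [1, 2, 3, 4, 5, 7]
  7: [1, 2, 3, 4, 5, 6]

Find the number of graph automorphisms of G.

5040

Every vertex has degree 6, so G is the complete graph K_7. Every bijection on the vertex set is an automorphism of K_7; hence Aut(K_7) ≅ S_7, order 5040.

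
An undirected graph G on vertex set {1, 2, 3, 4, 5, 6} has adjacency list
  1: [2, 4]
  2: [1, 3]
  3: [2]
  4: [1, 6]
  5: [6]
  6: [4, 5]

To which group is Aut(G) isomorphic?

The degree sequence is [2, 2, 1, 2, 1, 2]; the two degree-1 vertices 3 and 5 are the ends of a path, so G = P_6. The only nontrivial automorphism of a path is the end-to-end reflection, so Aut(G) ≅ Z_2.

Z_2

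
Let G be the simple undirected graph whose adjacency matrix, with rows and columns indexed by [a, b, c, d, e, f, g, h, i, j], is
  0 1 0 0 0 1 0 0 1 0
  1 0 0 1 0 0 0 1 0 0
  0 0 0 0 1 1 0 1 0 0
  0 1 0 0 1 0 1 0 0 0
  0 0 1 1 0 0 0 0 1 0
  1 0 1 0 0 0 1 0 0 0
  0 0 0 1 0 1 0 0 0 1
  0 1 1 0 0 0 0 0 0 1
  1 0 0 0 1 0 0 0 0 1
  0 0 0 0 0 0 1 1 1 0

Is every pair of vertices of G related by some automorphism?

G is 3-regular on 10 vertices with no triangles and no 4-cycles (girth 5): this is the Petersen graph. Viewing the Petersen graph as the Kneser graph K(5,2) — vertices are 2-subsets of {1,…,5}, edges join disjoint pairs — its automorphisms are exactly the permutations of the 5-element set, so Aut ≅ S_5 of order 120. This group acts transitively on the 10 vertices.

Yes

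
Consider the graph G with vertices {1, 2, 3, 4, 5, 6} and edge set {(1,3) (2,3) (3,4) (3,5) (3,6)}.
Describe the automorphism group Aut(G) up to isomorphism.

Vertex 3 has degree 5 and every other vertex has degree 1, so G is the star K_{1,5} with centre 3. The 5 leaves are pairwise interchangeable while the centre is fixed, giving Aut(G) = S_5.

S_5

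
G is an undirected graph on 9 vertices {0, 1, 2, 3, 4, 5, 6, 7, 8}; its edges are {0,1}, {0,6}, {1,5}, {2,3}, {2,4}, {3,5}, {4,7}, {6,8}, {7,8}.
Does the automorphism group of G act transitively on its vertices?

Every vertex has degree 2 and the graph is connected, so G is the 9-cycle C_9. The automorphisms of the 9-cycle are exactly the symmetries of a regular 9-gon: the dihedral group D_9, |D_9| = 18. Under this action every vertex can be carried to every other, so G is vertex-transitive.

Yes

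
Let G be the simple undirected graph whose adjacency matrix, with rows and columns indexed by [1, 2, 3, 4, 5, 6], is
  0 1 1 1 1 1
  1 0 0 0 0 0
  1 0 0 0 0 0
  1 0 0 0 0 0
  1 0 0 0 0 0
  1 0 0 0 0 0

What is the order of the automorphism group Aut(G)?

Vertex 1 has degree 5 and every other vertex has degree 1, so G is the star K_{1,5} with centre 1. Any automorphism fixes the centre and permutes the 5 leaves freely, so Aut(G) ≅ S_5 of order 5! = 120.

120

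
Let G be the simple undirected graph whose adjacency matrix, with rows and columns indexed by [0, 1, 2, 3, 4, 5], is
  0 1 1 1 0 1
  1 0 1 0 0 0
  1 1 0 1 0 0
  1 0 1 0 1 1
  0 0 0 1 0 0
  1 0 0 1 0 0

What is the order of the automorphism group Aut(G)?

1

Degrees alone do not determine every vertex (e.g. 0 and 3 both have degree 4), but their neighbour-degree multisets differ: N(0) has degrees [2, 2, 3, 4] while N(3) has degrees [1, 2, 3, 4]. Repeating this refinement separates all vertices, so the only automorphism is the identity.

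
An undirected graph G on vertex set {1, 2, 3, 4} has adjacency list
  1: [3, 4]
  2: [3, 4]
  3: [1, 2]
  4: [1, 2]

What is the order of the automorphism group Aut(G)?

8

G is 2-regular and bipartite on 2^2 = 4 vertices with girth 4; it is the hypercube graph Q_2. Aut(Q_2) consists of the signed permutations of the 2 coordinate axes: 2! permutations times 2^2 sign flips, so |Aut| = 2^2·2! = 8.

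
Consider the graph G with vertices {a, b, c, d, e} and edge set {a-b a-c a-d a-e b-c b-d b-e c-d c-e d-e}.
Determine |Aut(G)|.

Every vertex has degree 4, so G is the complete graph K_5. Every bijection on the vertex set is an automorphism of K_5; hence Aut(K_5) ≅ S_5, order 120.

120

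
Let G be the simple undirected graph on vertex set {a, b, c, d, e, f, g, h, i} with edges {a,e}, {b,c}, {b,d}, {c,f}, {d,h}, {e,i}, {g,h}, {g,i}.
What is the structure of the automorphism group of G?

The degree sequence is [1, 2, 2, 2, 2, 1, 2, 2, 2]; the two degree-1 vertices a and f are the ends of a path, so G = P_9. A path has exactly one nontrivial symmetry — reversal — giving Aut(G) of order 2.

Z_2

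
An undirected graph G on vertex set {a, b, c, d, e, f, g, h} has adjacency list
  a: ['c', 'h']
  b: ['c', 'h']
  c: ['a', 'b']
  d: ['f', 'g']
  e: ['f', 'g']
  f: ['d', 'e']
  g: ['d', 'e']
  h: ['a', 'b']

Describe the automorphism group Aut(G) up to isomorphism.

G has two connected components, {d, e, f, g} and {a, b, c, h}; each is 2-regular, so G = C_4 ⊔ C_4. Aut of a disjoint union of two copies of C_4 is the wreath product D_4 ≀ Z_2, of order 2·8² = 128.

(D_4 × D_4) ⋊ Z_2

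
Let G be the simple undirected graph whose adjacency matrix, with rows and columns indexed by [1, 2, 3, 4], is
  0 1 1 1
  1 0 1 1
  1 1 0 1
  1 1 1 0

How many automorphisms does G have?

Every vertex has degree 3, so G is the complete graph K_4. Every bijection on the vertex set is an automorphism of K_4; hence Aut(K_4) ≅ S_4, order 24.

24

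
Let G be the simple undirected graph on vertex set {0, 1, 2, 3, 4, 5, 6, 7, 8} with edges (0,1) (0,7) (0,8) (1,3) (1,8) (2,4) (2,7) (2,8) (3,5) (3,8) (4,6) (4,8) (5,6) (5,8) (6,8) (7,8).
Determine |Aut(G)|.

Vertex 8 is the unique vertex of degree 8; the remaining 8 vertices each have degree 3 and induce a cycle, so G is the wheel on 9 vertices with hub 8. Every automorphism fixes the hub and acts on the rim 8-cycle, so Aut(G) ≅ Aut(C_8) = D_8 of order 16.

16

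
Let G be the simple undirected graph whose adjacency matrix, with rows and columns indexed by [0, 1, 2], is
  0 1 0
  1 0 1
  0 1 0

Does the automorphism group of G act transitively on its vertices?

No

Vertex 1 is the only vertex of degree 2, so every automorphism fixes it; G is not vertex-transitive.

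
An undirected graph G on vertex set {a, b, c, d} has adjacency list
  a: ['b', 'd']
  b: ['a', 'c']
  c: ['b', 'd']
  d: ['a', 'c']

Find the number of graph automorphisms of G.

G is 2-regular and bipartite with parts {a, c} and {b, d} (each part is independent and every cross-pair is an edge), so G = K_{2,2}. Aut(K_{2,2}) is the wreath product S_2 ≀ Z_2: permute within each part, then optionally swap the parts; |Aut| = 2·(2!)² = 8.

8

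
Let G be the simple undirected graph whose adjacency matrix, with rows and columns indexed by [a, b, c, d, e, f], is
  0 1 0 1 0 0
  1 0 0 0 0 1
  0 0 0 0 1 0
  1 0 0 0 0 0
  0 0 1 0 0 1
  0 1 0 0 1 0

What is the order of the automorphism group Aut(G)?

2

The degree sequence is [2, 2, 1, 1, 2, 2]; the two degree-1 vertices c and d are the ends of a path, so G = P_6. A path has exactly one nontrivial symmetry — reversal — giving Aut(G) of order 2.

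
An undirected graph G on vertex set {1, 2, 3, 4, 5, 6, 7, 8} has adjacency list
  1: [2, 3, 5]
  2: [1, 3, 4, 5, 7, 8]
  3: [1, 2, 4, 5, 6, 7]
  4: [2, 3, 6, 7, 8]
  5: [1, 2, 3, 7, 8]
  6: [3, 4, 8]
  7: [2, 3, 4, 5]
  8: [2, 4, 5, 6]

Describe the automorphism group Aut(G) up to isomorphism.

The degree sequence is [3, 6, 6, 5, 5, 3, 4, 4]. Checking the degree-preserving permutations of the vertex set shows that none except the identity preserves every edge, so Aut(G) is trivial.

1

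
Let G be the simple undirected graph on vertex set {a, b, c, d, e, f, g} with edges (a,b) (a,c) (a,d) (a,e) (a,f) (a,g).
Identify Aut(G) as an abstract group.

Vertex a has degree 6 and every other vertex has degree 1, so G is the star K_{1,6} with centre a. The 6 leaves are pairwise interchangeable while the centre is fixed, giving Aut(G) = S_6.

S_6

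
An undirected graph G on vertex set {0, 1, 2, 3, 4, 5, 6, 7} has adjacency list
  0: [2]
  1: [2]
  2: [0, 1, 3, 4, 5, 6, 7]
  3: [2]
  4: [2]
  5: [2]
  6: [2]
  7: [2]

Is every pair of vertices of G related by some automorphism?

No

Vertex 2 is the only vertex of degree 7, so every automorphism fixes it; G is not vertex-transitive.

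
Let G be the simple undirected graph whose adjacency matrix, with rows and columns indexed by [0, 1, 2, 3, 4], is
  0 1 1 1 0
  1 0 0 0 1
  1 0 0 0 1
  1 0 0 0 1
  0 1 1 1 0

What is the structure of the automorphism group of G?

The vertices split by degree into {0, 4} (degree 3) and {1, 2, 3} (degree 2); every edge runs between the two parts, so G is the complete bipartite graph K_{2,3}. Automorphisms preserve the bipartition setwise (since the parts differ in size) and act as S_2 × S_3 within it; |Aut| = 12.

S_2 × S_3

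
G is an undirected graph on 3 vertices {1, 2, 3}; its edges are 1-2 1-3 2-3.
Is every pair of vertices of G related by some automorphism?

Yes

Every vertex has degree 2, so G is the complete graph K_3. Every bijection on the vertex set is an automorphism of K_3; hence Aut(K_3) ≅ S_3, order 6. This group acts transitively on the 3 vertices.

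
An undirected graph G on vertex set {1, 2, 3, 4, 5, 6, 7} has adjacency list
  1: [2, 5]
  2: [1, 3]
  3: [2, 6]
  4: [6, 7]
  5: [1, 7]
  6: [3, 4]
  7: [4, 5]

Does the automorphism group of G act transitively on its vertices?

G is 2-regular and connected on 7 vertices, i.e. the cycle C_7. The automorphisms of the 7-cycle are exactly the symmetries of a regular 7-gon: the dihedral group D_7, |D_7| = 14. Under this action every vertex can be carried to every other, so G is vertex-transitive.

Yes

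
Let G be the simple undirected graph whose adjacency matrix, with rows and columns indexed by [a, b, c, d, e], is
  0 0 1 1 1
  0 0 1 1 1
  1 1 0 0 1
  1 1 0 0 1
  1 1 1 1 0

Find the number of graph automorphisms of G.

8

Vertex e is the unique vertex of degree 4; the remaining 4 vertices each have degree 3 and induce a cycle, so G is the wheel on 5 vertices with hub e. With the hub fixed, the remaining symmetry is that of the rim cycle C_4, giving the dihedral group D_4.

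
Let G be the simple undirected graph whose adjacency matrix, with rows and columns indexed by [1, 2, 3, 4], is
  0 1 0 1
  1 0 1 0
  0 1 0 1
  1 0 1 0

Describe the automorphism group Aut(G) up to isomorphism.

D_4

G is 2-regular and connected on 4 vertices, i.e. the cycle C_4. The automorphisms of the 4-cycle are exactly the symmetries of a regular 4-gon: the dihedral group D_4, |D_4| = 8.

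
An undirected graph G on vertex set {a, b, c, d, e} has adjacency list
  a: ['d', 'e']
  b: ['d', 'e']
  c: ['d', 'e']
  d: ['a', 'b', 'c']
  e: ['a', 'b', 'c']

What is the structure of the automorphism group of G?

The vertices split by degree into {d, e} (degree 3) and {a, b, c} (degree 2); every edge runs between the two parts, so G is the complete bipartite graph K_{2,3}. Automorphisms preserve the bipartition setwise (since the parts differ in size) and act as S_2 × S_3 within it; |Aut| = 12.

S_2 × S_3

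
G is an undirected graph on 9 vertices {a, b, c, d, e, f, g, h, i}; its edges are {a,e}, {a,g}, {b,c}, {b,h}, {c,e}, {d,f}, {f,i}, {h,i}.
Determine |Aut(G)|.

The degree sequence is [2, 2, 2, 1, 2, 2, 1, 2, 2]; the two degree-1 vertices d and g are the ends of a path, so G = P_9. The only nontrivial automorphism of a path is the end-to-end reflection, so Aut(G) ≅ Z_2.

2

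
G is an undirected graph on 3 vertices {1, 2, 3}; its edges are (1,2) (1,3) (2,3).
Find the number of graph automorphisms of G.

6

Every vertex has degree 2, so G is the complete graph K_3. Any permutation of the 3 vertices preserves K_3, so Aut(K_3) = S_3 of order 3! = 6.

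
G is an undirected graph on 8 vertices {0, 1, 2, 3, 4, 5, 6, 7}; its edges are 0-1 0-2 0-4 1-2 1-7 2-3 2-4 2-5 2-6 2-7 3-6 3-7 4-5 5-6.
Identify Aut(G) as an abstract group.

Vertex 2 is the unique vertex of degree 7; the remaining 7 vertices each have degree 3 and induce a cycle, so G is the wheel on 8 vertices with hub 2. With the hub fixed, the remaining symmetry is that of the rim cycle C_7, giving the dihedral group D_7.

D_7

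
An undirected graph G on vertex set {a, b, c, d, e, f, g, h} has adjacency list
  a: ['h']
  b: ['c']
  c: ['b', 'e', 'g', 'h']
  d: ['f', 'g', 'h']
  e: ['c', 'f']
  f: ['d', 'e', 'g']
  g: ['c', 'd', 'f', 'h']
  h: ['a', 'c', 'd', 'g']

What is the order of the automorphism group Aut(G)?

The degree sequence is [1, 1, 4, 3, 2, 3, 4, 4]. Checking the degree-preserving permutations of the vertex set shows that none except the identity preserves every edge, so Aut(G) is trivial.

1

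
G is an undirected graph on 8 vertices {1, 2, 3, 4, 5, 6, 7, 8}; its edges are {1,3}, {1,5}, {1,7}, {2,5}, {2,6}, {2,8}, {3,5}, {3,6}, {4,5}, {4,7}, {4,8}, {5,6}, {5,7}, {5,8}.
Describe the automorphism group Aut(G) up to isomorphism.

D_7

Vertex 5 is the unique vertex of degree 7; the remaining 7 vertices each have degree 3 and induce a cycle, so G is the wheel on 8 vertices with hub 5. Every automorphism fixes the hub and acts on the rim 7-cycle, so Aut(G) ≅ Aut(C_7) = D_7 of order 14.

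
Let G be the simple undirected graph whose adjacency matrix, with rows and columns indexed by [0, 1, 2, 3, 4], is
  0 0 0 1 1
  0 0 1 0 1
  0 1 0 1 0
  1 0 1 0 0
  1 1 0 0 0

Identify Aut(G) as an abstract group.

the dihedral group of order 10

G is 2-regular and connected on 5 vertices, i.e. the cycle C_5. The automorphisms of the 5-cycle are exactly the symmetries of a regular 5-gon: the dihedral group D_5, |D_5| = 10.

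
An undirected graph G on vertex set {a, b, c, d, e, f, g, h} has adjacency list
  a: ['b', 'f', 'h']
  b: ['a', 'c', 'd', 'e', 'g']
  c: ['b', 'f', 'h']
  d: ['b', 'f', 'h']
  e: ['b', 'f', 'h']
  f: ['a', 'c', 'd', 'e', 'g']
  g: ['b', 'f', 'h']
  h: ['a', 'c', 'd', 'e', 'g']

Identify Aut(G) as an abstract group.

The vertices split by degree into {b, f, h} (degree 5) and {a, c, d, e, g} (degree 3); every edge runs between the two parts, so G is the complete bipartite graph K_{3,5}. Automorphisms preserve the bipartition setwise (since the parts differ in size) and act as S_3 × S_5 within it; |Aut| = 720.

S_3 × S_5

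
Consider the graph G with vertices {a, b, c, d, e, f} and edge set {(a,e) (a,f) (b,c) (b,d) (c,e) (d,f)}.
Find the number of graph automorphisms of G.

G is 2-regular and connected on 6 vertices, i.e. the cycle C_6. C_6 has 6 rotations and 6 reflections, so Aut(C_6) ≅ D_6 of order 12.

12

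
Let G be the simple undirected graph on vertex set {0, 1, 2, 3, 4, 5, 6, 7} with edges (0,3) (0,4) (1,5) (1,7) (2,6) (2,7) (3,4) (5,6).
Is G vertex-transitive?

No

G has two connected components, {1, 2, 5, 6, 7} and {0, 3, 4}; each is 2-regular, so G = C_5 ⊔ C_3. The orbit of 0 under Aut(G) is {0, 3, 4}, which does not contain 1, so G is not vertex-transitive.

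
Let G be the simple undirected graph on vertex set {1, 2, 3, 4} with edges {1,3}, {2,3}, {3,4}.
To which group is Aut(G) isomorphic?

S_3

Vertex 3 has degree 3 and every other vertex has degree 1, so G is the star K_{1,3} with centre 3. Any automorphism fixes the centre and permutes the 3 leaves freely, so Aut(G) ≅ S_3 of order 3! = 6.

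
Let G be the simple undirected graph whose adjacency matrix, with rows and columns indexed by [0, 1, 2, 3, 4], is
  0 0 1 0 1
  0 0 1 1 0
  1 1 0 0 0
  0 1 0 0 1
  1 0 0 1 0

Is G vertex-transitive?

Yes

Every vertex has degree 2 and the graph is connected, so G is the 5-cycle C_5. C_5 has 5 rotations and 5 reflections, so Aut(C_5) ≅ D_5 of order 10. This group acts transitively on the 5 vertices.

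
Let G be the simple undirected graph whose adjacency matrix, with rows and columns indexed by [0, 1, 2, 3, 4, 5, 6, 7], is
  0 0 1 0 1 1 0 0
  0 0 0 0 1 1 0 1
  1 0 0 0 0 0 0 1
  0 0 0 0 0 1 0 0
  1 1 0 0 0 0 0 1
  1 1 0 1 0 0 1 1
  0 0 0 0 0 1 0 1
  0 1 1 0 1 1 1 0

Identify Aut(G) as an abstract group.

Degrees alone do not determine every vertex (e.g. 0 and 1 both have degree 3), but their neighbour-degree multisets differ: N(0) has degrees [2, 3, 5] while N(1) has degrees [3, 5, 5]. Repeating this refinement separates all vertices, so the only automorphism is the identity.

the trivial group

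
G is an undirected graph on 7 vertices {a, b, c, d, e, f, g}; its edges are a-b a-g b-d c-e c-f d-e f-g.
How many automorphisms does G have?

14

G is 2-regular and connected on 7 vertices, i.e. the cycle C_7. C_7 has 7 rotations and 7 reflections, so Aut(C_7) ≅ D_7 of order 14.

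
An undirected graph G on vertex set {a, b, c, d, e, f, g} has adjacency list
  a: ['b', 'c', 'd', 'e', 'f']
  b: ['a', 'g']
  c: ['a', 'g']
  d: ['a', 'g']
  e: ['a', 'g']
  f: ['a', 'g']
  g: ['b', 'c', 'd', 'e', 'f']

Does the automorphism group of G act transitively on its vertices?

Automorphisms preserve degree, but G has vertices of degree 2 and vertices of degree 5; no automorphism maps one to the other, so G is not vertex-transitive.

No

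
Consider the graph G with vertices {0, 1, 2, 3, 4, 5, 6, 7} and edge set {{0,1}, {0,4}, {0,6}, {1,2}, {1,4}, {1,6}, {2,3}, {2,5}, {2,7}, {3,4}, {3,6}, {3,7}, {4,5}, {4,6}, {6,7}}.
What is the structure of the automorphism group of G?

The degree sequence is [3, 4, 4, 4, 5, 2, 5, 3]. Checking the degree-preserving permutations of the vertex set shows that none except the identity preserves every edge, so Aut(G) is trivial.

1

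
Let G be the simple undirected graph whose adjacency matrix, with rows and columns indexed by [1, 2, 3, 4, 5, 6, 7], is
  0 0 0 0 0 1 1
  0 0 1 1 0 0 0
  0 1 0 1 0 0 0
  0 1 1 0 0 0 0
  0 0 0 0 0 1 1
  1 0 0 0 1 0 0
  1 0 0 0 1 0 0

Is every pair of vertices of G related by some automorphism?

G has two connected components, {1, 5, 6, 7} and {2, 3, 4}; each is 2-regular, so G = C_4 ⊔ C_3. The orbit of 1 under Aut(G) is {1, 5, 6, 7}, which does not contain 2, so G is not vertex-transitive.

No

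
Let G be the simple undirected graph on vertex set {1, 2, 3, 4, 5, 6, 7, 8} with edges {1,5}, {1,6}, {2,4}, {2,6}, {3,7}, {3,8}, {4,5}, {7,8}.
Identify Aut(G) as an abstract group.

D_5 × D_3

G has two connected components, {1, 2, 4, 5, 6} and {3, 7, 8}; each is 2-regular, so G = C_5 ⊔ C_3. The components are non-isomorphic (different sizes), so Aut(G) = Aut(C_5) × Aut(C_3) = D_5 × D_3 of order 10·6 = 60.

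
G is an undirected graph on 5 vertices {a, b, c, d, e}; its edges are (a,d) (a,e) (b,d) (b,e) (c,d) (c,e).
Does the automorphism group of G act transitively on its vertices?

No

Automorphisms preserve degree, but G has vertices of degree 2 and vertices of degree 3; no automorphism maps one to the other, so G is not vertex-transitive.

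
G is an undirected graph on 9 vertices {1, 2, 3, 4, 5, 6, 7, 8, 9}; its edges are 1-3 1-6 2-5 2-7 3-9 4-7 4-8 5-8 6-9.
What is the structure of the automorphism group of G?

G has two connected components, {2, 4, 5, 7, 8} and {1, 3, 6, 9}; each is 2-regular, so G = C_5 ⊔ C_4. The components are non-isomorphic (different sizes), so Aut(G) = Aut(C_4) × Aut(C_5) = D_4 × D_5 of order 8·10 = 80.

D_4 × D_5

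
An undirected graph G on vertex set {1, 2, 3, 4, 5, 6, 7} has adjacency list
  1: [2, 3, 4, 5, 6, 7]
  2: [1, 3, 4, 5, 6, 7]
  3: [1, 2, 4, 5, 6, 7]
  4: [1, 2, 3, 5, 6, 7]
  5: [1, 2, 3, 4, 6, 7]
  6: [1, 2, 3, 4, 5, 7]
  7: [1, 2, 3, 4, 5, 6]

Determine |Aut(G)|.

5040

Every vertex has degree 6, so G is the complete graph K_7. Any permutation of the 7 vertices preserves K_7, so Aut(K_7) = S_7 of order 7! = 5040.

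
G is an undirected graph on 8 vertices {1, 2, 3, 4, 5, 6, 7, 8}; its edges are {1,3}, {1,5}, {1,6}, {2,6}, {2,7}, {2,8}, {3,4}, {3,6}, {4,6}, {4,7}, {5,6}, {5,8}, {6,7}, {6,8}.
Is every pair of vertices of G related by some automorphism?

No

Vertex 6 is the only vertex of degree 7, so every automorphism fixes it; G is not vertex-transitive.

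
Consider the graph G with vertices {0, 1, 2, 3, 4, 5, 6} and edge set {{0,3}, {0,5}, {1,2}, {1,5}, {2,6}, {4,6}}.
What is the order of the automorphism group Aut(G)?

2

The degree sequence is [2, 2, 2, 1, 1, 2, 2]; the two degree-1 vertices 3 and 4 are the ends of a path, so G = P_7. A path has exactly one nontrivial symmetry — reversal — giving Aut(G) of order 2.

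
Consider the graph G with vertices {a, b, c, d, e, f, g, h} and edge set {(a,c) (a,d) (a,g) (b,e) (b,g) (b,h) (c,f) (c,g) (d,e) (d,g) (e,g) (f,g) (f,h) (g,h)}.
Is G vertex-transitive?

No

Vertex g is the only vertex of degree 7, so every automorphism fixes it; G is not vertex-transitive.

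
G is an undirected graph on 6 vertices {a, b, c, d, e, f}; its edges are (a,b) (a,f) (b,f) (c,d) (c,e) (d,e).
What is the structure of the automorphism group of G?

G has two connected components, {c, d, e} and {a, b, f}; each is 2-regular, so G = C_3 ⊔ C_3. With two isomorphic components, Aut(G) = Aut(C_3) ≀ S_2 = (D_3 × D_3) ⋊ Z_2: permute each cycle by D_3, then optionally swap the two cycles. Order 2·(2·3)² = 72.

D_3 ≀ Z_2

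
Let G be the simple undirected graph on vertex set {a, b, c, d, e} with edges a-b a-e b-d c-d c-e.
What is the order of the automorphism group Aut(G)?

10

G is 2-regular and connected on 5 vertices, i.e. the cycle C_5. C_5 has 5 rotations and 5 reflections, so Aut(C_5) ≅ D_5 of order 10.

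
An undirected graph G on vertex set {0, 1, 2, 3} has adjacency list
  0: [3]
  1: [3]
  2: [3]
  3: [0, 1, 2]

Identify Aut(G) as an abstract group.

Vertex 3 has degree 3 and every other vertex has degree 1, so G is the star K_{1,3} with centre 3. Any automorphism fixes the centre and permutes the 3 leaves freely, so Aut(G) ≅ S_3 of order 3! = 6.

S_3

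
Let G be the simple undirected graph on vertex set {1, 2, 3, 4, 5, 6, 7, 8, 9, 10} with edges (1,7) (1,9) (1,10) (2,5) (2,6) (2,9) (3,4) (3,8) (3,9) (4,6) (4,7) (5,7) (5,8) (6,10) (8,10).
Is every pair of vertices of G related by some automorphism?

Yes

G is 3-regular on 10 vertices with no triangles and no 4-cycles (girth 5): this is the Petersen graph. It is a classical fact that the Petersen graph has automorphism group S_5 (order 120), arising from its description as the Kneser graph K(5,2). This group acts transitively on the 10 vertices.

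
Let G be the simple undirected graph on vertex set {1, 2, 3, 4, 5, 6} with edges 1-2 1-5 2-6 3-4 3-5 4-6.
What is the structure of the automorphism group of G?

the dihedral group of order 12

G is 2-regular and connected on 6 vertices, i.e. the cycle C_6. The automorphisms of the 6-cycle are exactly the symmetries of a regular 6-gon: the dihedral group D_6, |D_6| = 12.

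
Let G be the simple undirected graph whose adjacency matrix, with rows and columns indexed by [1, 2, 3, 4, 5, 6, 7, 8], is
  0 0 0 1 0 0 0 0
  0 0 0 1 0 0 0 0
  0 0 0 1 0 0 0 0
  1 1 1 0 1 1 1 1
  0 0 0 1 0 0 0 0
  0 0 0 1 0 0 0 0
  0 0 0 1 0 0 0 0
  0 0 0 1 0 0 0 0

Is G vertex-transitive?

Vertex 4 is the only vertex of degree 7, so every automorphism fixes it; G is not vertex-transitive.

No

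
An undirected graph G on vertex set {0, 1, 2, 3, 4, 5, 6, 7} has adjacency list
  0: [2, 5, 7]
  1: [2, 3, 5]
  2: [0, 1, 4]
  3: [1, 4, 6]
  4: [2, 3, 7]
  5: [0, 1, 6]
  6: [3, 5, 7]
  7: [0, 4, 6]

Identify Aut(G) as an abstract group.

G is 3-regular and bipartite on 2^3 = 8 vertices with girth 4; it is the hypercube graph Q_3. The symmetry group of the 3-cube is the hyperoctahedral group B_3 = Z_2 ≀ S_3, of order 2^3·3! = 48.

the hyperoctahedral group B_3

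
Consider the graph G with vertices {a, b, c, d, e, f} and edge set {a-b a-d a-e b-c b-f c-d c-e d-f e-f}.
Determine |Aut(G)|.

72

G is 3-regular and bipartite with parts {a, c, f} and {b, d, e} (each part is independent and every cross-pair is an edge), so G = K_{3,3}. Aut(K_{3,3}) is the wreath product S_3 ≀ Z_2: permute within each part, then optionally swap the parts; |Aut| = 2·(3!)² = 72.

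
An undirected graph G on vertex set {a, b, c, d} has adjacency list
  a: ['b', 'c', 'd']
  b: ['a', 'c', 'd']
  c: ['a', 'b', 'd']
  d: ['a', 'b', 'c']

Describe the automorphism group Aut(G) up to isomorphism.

the symmetric group on 4 letters

Every vertex has degree 3, so G is the complete graph K_4. Every bijection on the vertex set is an automorphism of K_4; hence Aut(K_4) ≅ S_4, order 24.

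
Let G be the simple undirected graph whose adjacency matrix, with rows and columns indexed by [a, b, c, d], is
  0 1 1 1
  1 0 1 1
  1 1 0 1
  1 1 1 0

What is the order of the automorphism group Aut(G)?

24

All 4 vertices are pairwise adjacent: G = K_4. Every bijection on the vertex set is an automorphism of K_4; hence Aut(K_4) ≅ S_4, order 24.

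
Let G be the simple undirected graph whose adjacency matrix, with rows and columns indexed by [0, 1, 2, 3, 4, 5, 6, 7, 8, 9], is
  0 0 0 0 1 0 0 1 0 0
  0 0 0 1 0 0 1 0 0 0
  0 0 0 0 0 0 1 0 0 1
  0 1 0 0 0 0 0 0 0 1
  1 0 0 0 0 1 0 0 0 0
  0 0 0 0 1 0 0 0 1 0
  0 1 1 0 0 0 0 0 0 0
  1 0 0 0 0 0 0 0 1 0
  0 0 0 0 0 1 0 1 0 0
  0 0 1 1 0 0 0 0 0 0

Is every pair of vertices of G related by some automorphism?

Yes

G has two connected components, {0, 4, 5, 7, 8} and {1, 2, 3, 6, 9}; each is 2-regular, so G = C_5 ⊔ C_5. With two isomorphic components, Aut(G) = Aut(C_5) ≀ S_2 = (D_5 × D_5) ⋊ Z_2: permute each cycle by D_5, then optionally swap the two cycles. Order 2·(2·5)² = 200. Under this action every vertex can be carried to every other, so G is vertex-transitive.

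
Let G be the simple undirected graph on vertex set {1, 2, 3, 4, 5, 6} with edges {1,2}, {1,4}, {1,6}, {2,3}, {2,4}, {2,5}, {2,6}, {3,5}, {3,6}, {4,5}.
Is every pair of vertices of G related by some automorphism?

Vertex 2 is the only vertex of degree 5, so every automorphism fixes it; G is not vertex-transitive.

No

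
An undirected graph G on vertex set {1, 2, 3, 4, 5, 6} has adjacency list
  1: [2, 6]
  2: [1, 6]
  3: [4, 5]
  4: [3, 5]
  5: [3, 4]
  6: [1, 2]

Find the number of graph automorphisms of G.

72

G has two connected components, {3, 4, 5} and {1, 2, 6}; each is 2-regular, so G = C_3 ⊔ C_3. Aut of a disjoint union of two copies of C_3 is the wreath product D_3 ≀ Z_2, of order 2·6² = 72.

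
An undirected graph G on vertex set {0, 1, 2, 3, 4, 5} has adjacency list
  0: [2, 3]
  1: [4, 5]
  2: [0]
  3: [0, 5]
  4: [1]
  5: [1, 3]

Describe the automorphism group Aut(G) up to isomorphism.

The degree sequence is [2, 2, 1, 2, 1, 2]; the two degree-1 vertices 2 and 4 are the ends of a path, so G = P_6. A path has exactly one nontrivial symmetry — reversal — giving Aut(G) of order 2.

Z_2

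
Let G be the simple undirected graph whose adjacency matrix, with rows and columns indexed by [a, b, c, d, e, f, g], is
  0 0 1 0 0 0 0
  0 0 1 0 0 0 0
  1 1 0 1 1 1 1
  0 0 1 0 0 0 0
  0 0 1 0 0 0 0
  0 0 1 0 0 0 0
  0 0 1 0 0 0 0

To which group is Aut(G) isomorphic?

the symmetric group on 6 letters

Vertex c has degree 6 and every other vertex has degree 1, so G is the star K_{1,6} with centre c. The 6 leaves are pairwise interchangeable while the centre is fixed, giving Aut(G) = S_6.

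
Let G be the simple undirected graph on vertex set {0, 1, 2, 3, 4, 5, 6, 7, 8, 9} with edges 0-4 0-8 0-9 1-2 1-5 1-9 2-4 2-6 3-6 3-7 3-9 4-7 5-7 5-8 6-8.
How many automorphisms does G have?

120

G is 3-regular on 10 vertices with no triangles and no 4-cycles (girth 5): this is the Petersen graph. It is a classical fact that the Petersen graph has automorphism group S_5 (order 120), arising from its description as the Kneser graph K(5,2).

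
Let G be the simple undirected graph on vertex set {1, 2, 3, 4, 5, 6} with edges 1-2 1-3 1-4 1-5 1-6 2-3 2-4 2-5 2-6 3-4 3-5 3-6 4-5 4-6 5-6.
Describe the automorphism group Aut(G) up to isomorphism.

All 6 vertices are pairwise adjacent: G = K_6. Any permutation of the 6 vertices preserves K_6, so Aut(K_6) = S_6 of order 6! = 720.

the symmetric group on 6 letters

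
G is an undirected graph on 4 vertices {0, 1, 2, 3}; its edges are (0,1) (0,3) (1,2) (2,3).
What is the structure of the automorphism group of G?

(S_2 × S_2) ⋊ Z_2

G is 2-regular and bipartite with parts {0, 2} and {1, 3} (each part is independent and every cross-pair is an edge), so G = K_{2,2}. Each part can be permuted independently (S_2 × S_2) and the two equal-size parts can also be swapped, giving (S_2 × S_2) ⋊ Z_2 of order 2·(2!)² = 8.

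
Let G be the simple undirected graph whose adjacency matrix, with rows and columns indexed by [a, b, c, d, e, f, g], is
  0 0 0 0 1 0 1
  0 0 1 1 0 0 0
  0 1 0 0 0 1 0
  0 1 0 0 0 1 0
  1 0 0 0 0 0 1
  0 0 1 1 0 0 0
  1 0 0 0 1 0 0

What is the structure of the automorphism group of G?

D_3 × D_4

G has two connected components, {b, c, d, f} and {a, e, g}; each is 2-regular, so G = C_4 ⊔ C_3. The components are non-isomorphic (different sizes), so Aut(G) = Aut(C_3) × Aut(C_4) = D_3 × D_4 of order 6·8 = 48.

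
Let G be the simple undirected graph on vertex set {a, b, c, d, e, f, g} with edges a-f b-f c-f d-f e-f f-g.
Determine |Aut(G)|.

Vertex f has degree 6 and every other vertex has degree 1, so G is the star K_{1,6} with centre f. Any automorphism fixes the centre and permutes the 6 leaves freely, so Aut(G) ≅ S_6 of order 6! = 720.

720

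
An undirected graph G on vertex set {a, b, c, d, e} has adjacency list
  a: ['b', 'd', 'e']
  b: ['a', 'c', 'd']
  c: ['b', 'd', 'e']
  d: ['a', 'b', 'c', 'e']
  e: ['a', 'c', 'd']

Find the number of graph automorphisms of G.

Vertex d is the unique vertex of degree 4; the remaining 4 vertices each have degree 3 and induce a cycle, so G is the wheel on 5 vertices with hub d. With the hub fixed, the remaining symmetry is that of the rim cycle C_4, giving the dihedral group D_4.

8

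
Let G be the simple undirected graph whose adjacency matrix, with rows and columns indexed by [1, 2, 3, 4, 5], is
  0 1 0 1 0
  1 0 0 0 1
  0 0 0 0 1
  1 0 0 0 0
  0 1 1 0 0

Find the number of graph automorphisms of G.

The degree sequence is [2, 2, 1, 1, 2]; the two degree-1 vertices 3 and 4 are the ends of a path, so G = P_5. The only nontrivial automorphism of a path is the end-to-end reflection, so Aut(G) ≅ Z_2.

2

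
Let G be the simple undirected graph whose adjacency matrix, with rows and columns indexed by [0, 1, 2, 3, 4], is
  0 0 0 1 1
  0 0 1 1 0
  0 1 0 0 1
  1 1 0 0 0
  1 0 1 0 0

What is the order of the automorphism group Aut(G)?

G is 2-regular and connected on 5 vertices, i.e. the cycle C_5. C_5 has 5 rotations and 5 reflections, so Aut(C_5) ≅ D_5 of order 10.

10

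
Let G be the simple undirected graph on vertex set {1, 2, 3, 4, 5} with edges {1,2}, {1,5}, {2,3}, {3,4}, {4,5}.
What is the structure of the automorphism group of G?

D_5

Every vertex has degree 2 and the graph is connected, so G is the 5-cycle C_5. The automorphisms of the 5-cycle are exactly the symmetries of a regular 5-gon: the dihedral group D_5, |D_5| = 10.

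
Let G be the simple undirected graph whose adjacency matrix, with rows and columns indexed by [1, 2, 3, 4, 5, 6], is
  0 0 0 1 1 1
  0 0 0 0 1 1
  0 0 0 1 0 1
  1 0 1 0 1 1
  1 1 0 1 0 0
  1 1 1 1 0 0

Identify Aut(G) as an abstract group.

Degrees alone do not determine every vertex (e.g. 1 and 5 both have degree 3), but their neighbour-degree multisets differ: N(1) has degrees [3, 4, 4] while N(5) has degrees [2, 3, 4]. Repeating this refinement separates all vertices, so the only automorphism is the identity.

1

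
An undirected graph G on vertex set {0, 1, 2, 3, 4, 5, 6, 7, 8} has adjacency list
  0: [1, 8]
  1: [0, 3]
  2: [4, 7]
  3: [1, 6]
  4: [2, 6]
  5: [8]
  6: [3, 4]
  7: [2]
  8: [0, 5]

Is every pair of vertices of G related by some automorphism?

No

Automorphisms preserve degree, but G has vertices of degree 1 and vertices of degree 2; no automorphism maps one to the other, so G is not vertex-transitive.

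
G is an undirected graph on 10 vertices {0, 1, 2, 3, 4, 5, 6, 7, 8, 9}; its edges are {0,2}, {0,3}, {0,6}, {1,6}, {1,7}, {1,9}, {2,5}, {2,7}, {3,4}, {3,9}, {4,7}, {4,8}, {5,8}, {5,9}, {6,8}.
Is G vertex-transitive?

Yes

G is 3-regular on 10 vertices with no triangles and no 4-cycles (girth 5): this is the Petersen graph. Viewing the Petersen graph as the Kneser graph K(5,2) — vertices are 2-subsets of {1,…,5}, edges join disjoint pairs — its automorphisms are exactly the permutations of the 5-element set, so Aut ≅ S_5 of order 120. This group acts transitively on the 10 vertices.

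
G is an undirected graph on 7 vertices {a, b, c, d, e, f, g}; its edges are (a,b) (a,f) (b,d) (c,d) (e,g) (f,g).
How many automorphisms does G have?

The degree sequence is [2, 2, 1, 2, 1, 2, 2]; the two degree-1 vertices c and e are the ends of a path, so G = P_7. A path has exactly one nontrivial symmetry — reversal — giving Aut(G) of order 2.

2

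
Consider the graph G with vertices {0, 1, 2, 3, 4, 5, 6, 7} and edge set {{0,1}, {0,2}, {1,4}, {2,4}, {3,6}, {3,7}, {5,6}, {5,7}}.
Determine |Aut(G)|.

128

G has two connected components, {3, 5, 6, 7} and {0, 1, 2, 4}; each is 2-regular, so G = C_4 ⊔ C_4. With two isomorphic components, Aut(G) = Aut(C_4) ≀ S_2 = (D_4 × D_4) ⋊ Z_2: permute each cycle by D_4, then optionally swap the two cycles. Order 2·(2·4)² = 128.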